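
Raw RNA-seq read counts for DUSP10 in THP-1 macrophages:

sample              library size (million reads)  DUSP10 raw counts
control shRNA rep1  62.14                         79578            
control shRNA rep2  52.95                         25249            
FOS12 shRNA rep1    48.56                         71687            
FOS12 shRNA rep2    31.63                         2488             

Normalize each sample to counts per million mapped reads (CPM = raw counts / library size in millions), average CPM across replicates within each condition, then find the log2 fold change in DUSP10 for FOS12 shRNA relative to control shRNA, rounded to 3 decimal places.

CPM(control shRNA rep1) = 79578 / 62.14 = 1280.6244
CPM(control shRNA rep2) = 25249 / 52.95 = 476.8461
CPM(FOS12 shRNA rep1) = 71687 / 48.56 = 1476.2562
CPM(FOS12 shRNA rep2) = 2488 / 31.63 = 78.6595
mean CPM(control shRNA) = 878.7352; mean CPM(FOS12 shRNA) = 777.4578
Fold change = 777.4578 / 878.7352 = 0.88475
log2(0.88475) = -0.1767

-0.177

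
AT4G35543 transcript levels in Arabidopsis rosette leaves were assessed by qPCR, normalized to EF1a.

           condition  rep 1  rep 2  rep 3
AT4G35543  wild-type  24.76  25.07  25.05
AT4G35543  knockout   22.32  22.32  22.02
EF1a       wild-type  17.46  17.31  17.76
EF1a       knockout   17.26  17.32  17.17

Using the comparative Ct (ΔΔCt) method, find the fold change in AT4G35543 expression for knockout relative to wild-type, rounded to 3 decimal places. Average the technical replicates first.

Mean Ct: AT4G35543 wild-type 24.960; AT4G35543 knockout 22.220; EF1a wild-type 17.510; EF1a knockout 17.250
ΔCt(wild-type) = 24.960 − 17.510 = 7.450
ΔCt(knockout) = 22.220 − 17.250 = 4.970
ΔΔCt = 4.970 − 7.450 = -2.480
Fold change = 2^(−(-2.480)) = 2^2.480 = 5.5790

5.579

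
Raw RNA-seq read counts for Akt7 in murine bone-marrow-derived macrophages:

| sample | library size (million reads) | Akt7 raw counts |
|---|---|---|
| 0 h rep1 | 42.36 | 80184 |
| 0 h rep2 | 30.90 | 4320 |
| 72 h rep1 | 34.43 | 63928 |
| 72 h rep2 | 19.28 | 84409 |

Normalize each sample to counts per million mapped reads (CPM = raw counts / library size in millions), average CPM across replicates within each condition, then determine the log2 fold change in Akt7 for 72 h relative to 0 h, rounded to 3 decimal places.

1.617

CPM(0 h rep1) = 80184 / 42.36 = 1892.9178
CPM(0 h rep2) = 4320 / 30.90 = 139.8058
CPM(72 h rep1) = 63928 / 34.43 = 1856.7528
CPM(72 h rep2) = 84409 / 19.28 = 4378.0602
mean CPM(0 h) = 1016.3618; mean CPM(72 h) = 3117.4065
Fold change = 3117.4065 / 1016.3618 = 3.06722
log2(3.06722) = 1.6169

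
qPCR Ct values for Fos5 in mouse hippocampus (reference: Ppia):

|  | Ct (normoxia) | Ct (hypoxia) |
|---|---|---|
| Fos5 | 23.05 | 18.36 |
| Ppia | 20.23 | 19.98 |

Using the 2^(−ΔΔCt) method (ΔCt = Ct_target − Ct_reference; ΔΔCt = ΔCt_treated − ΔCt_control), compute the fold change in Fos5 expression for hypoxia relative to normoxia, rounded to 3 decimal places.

ΔCt(normoxia) = 23.050 − 20.230 = 2.820
ΔCt(hypoxia) = 18.360 − 19.980 = -1.620
ΔΔCt = -1.620 − 2.820 = -4.440
Fold change = 2^(−(-4.440)) = 2^4.440 = 21.7057

21.706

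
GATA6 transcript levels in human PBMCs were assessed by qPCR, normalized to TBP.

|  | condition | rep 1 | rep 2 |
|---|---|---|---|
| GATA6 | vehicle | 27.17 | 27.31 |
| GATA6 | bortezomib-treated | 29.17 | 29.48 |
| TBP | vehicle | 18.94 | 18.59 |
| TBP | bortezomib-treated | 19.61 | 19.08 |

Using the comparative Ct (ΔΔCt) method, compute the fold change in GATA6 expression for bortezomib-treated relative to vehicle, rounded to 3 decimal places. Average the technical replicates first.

Mean Ct: GATA6 vehicle 27.240; GATA6 bortezomib-treated 29.325; TBP vehicle 18.765; TBP bortezomib-treated 19.345
ΔCt(vehicle) = 27.240 − 18.765 = 8.475
ΔCt(bortezomib-treated) = 29.325 − 19.345 = 9.980
ΔΔCt = 9.980 − 8.475 = 1.505
Fold change = 2^(−1.505) = 0.3523

0.352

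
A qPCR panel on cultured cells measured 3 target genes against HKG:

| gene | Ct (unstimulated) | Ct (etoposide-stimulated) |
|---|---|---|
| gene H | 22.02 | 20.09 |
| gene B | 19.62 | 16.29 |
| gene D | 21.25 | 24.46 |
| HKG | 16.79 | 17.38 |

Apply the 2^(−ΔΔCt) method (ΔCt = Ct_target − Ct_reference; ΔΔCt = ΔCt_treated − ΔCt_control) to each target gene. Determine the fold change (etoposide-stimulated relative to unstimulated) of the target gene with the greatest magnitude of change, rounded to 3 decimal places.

gene H: ΔΔCt = (20.09−17.38) − (22.02−16.79) = 2.71 − 5.23 = -2.52; fold change = 2^2.52 = 5.736
gene B: ΔΔCt = (16.29−17.38) − (19.62−16.79) = -1.09 − 2.83 = -3.92; fold change = 2^3.92 = 15.137
gene D: ΔΔCt = (24.46−17.38) − (21.25−16.79) = 7.08 − 4.46 = 2.62; fold change = 2^-2.62 = 0.163
gene B has the largest |ΔΔCt| = 3.92.

15.137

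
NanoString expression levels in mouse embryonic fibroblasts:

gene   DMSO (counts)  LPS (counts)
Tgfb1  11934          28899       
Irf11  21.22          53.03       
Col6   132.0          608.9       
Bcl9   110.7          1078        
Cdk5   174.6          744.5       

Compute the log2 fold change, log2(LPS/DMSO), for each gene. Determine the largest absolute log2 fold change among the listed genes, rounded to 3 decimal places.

3.284

log2(28899/11934) = 1.276  (Tgfb1)
log2(53.03/21.22) = 1.321  (Irf11)
log2(608.9/132.0) = 2.206  (Col6)
log2(1078/110.7) = 3.284  (Bcl9)
log2(744.5/174.6) = 2.092  (Cdk5)
The largest magnitude belongs to Bcl9.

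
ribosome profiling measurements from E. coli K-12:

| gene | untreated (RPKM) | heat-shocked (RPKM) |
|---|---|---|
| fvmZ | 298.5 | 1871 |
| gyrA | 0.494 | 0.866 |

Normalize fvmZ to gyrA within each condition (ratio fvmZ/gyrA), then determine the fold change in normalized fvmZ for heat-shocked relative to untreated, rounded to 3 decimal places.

3.576

fvmZ/gyrA (untreated) = 298.5 / 0.494 = 604.25
fvmZ/gyrA (heat-shocked) = 1871 / 0.866 = 2160.5
Fold change = 2160.5 / 604.25 = 3.5755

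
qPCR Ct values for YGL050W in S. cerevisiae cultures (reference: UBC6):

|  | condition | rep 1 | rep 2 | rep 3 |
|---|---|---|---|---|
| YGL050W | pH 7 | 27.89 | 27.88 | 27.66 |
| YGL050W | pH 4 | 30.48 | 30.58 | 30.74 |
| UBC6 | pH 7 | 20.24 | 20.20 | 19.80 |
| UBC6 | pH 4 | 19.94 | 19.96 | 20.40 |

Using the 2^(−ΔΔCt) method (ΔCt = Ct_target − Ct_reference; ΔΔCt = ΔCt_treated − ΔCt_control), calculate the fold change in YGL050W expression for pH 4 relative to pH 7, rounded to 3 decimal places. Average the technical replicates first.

Mean Ct: YGL050W pH 7 27.810; YGL050W pH 4 30.600; UBC6 pH 7 20.080; UBC6 pH 4 20.100
ΔCt(pH 7) = 27.810 − 20.080 = 7.730
ΔCt(pH 4) = 30.600 − 20.100 = 10.500
ΔΔCt = 10.500 − 7.730 = 2.770
Fold change = 2^(−2.770) = 0.1466

0.147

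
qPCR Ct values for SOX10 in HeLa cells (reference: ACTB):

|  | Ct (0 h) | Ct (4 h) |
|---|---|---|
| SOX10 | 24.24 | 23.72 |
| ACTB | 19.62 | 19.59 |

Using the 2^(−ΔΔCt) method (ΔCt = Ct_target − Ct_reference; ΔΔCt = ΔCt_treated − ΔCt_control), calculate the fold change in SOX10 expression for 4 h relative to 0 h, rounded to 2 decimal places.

ΔCt(0 h) = 24.240 − 19.620 = 4.620
ΔCt(4 h) = 23.720 − 19.590 = 4.130
ΔΔCt = 4.130 − 4.620 = -0.490
Fold change = 2^(−(-0.490)) = 2^0.490 = 1.404

1.40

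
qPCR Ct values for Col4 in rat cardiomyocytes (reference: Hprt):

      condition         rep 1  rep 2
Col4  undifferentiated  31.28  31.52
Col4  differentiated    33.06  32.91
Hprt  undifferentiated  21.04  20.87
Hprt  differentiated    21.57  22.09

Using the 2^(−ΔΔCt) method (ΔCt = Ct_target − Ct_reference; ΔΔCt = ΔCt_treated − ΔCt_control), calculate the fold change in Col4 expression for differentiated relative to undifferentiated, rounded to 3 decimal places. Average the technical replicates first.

0.611

Mean Ct: Col4 undifferentiated 31.400; Col4 differentiated 32.985; Hprt undifferentiated 20.955; Hprt differentiated 21.830
ΔCt(undifferentiated) = 31.400 − 20.955 = 10.445
ΔCt(differentiated) = 32.985 − 21.830 = 11.155
ΔΔCt = 11.155 − 10.445 = 0.710
Fold change = 2^(−0.710) = 0.6113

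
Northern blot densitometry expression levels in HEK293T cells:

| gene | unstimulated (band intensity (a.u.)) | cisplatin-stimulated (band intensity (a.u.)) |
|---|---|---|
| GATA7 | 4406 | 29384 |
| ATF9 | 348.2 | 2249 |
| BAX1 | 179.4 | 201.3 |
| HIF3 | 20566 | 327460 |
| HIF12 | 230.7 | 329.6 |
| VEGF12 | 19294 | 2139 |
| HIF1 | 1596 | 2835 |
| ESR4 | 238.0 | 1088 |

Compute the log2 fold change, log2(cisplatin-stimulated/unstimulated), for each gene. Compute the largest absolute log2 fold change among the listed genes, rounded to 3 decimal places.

log2(29384/4406) = 2.737  (GATA7)
log2(2249/348.2) = 2.691  (ATF9)
log2(201.3/179.4) = 0.166  (BAX1)
log2(327460/20566) = 3.993  (HIF3)
log2(329.6/230.7) = 0.515  (HIF12)
log2(2139/19294) = -3.173  (VEGF12)
log2(2835/1596) = 0.829  (HIF1)
log2(1088/238.0) = 2.193  (ESR4)
The largest magnitude belongs to HIF3.

3.993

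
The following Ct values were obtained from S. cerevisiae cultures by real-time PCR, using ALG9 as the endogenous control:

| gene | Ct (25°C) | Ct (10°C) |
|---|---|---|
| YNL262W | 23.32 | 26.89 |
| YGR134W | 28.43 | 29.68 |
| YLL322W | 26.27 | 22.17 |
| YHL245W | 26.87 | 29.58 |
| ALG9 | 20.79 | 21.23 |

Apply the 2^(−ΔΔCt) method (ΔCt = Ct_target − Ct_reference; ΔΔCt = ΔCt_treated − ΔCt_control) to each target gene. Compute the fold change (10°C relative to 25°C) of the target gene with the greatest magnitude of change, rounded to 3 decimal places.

23.264

YNL262W: ΔΔCt = (26.89−21.23) − (23.32−20.79) = 5.66 − 2.53 = 3.13; fold change = 2^-3.13 = 0.114
YGR134W: ΔΔCt = (29.68−21.23) − (28.43−20.79) = 8.45 − 7.64 = 0.81; fold change = 2^-0.81 = 0.570
YLL322W: ΔΔCt = (22.17−21.23) − (26.27−20.79) = 0.94 − 5.48 = -4.54; fold change = 2^4.54 = 23.264
YHL245W: ΔΔCt = (29.58−21.23) − (26.87−20.79) = 8.35 − 6.08 = 2.27; fold change = 2^-2.27 = 0.207
YLL322W has the largest |ΔΔCt| = 4.54.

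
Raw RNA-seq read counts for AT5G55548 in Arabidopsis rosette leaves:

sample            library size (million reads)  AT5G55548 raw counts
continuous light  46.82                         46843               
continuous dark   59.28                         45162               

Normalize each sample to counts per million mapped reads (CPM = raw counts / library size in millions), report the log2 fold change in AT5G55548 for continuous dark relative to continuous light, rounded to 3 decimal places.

CPM(continuous light) = 46843 / 46.82 = 1000.4912
CPM(continuous dark) = 45162 / 59.28 = 761.8421
Fold change = 761.8421 / 1000.4912 = 0.76147
log2(0.76147) = -0.3931

-0.393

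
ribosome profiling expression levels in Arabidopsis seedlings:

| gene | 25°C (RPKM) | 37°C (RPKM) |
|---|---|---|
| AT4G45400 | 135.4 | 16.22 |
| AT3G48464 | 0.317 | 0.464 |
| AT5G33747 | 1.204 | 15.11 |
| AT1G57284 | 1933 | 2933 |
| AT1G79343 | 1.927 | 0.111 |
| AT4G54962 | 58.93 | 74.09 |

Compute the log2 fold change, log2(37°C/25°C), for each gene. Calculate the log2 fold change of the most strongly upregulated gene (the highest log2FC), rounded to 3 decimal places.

3.650

log2(16.22/135.4) = -3.061  (AT4G45400)
log2(0.464/0.317) = 0.550  (AT3G48464)
log2(15.11/1.204) = 3.650  (AT5G33747)
log2(2933/1933) = 0.602  (AT1G57284)
log2(0.111/1.927) = -4.118  (AT1G79343)
log2(74.09/58.93) = 0.330  (AT4G54962)
AT5G33747 is most strongly upregulated.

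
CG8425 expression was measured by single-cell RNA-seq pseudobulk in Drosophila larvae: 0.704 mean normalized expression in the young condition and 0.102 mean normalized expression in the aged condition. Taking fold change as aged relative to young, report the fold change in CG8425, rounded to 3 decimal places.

Fold change = 0.102 / 0.704 = 0.1449
CG8425 is downregulated.

0.145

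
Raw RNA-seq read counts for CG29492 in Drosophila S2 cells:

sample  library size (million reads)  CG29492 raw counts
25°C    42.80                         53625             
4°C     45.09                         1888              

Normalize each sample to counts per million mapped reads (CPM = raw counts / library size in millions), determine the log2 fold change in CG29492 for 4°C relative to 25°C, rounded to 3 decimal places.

-4.903

CPM(25°C) = 53625 / 42.80 = 1252.9206
CPM(4°C) = 1888 / 45.09 = 41.8718
Fold change = 41.8718 / 1252.9206 = 0.03342
log2(0.03342) = -4.9032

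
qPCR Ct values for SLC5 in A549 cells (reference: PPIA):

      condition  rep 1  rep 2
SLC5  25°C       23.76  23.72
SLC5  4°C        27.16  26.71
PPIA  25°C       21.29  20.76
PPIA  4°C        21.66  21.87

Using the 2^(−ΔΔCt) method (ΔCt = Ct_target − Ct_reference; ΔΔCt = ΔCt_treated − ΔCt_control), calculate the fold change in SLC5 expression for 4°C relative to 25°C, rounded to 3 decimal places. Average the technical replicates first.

Mean Ct: SLC5 25°C 23.740; SLC5 4°C 26.935; PPIA 25°C 21.025; PPIA 4°C 21.765
ΔCt(25°C) = 23.740 − 21.025 = 2.715
ΔCt(4°C) = 26.935 − 21.765 = 5.170
ΔΔCt = 5.170 − 2.715 = 2.455
Fold change = 2^(−2.455) = 0.1824

0.182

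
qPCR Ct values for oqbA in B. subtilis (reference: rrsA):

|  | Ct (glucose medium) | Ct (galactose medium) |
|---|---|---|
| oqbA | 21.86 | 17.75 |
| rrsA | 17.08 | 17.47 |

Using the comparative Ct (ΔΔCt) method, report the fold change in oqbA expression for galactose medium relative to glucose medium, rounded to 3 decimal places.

ΔCt(glucose medium) = 21.860 − 17.080 = 4.780
ΔCt(galactose medium) = 17.750 − 17.470 = 0.280
ΔΔCt = 0.280 − 4.780 = -4.500
Fold change = 2^(−(-4.500)) = 2^4.500 = 22.6274

22.627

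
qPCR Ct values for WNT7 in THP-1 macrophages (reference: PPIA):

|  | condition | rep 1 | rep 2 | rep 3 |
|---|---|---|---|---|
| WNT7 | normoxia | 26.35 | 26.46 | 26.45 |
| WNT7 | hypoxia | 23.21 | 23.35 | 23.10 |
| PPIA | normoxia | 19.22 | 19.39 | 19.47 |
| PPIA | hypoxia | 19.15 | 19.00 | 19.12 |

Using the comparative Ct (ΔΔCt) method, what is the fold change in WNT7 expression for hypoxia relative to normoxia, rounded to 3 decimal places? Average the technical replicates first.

7.621

Mean Ct: WNT7 normoxia 26.420; WNT7 hypoxia 23.220; PPIA normoxia 19.360; PPIA hypoxia 19.090
ΔCt(normoxia) = 26.420 − 19.360 = 7.060
ΔCt(hypoxia) = 23.220 − 19.090 = 4.130
ΔΔCt = 4.130 − 7.060 = -2.930
Fold change = 2^(−(-2.930)) = 2^2.930 = 7.6211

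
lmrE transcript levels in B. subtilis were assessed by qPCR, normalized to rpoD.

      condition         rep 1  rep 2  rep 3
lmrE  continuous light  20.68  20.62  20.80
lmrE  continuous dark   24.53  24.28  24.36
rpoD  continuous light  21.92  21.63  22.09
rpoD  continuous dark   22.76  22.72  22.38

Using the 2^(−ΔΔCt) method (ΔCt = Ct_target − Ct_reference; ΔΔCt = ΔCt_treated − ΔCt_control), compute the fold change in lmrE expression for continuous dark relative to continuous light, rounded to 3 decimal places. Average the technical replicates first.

Mean Ct: lmrE continuous light 20.700; lmrE continuous dark 24.390; rpoD continuous light 21.880; rpoD continuous dark 22.620
ΔCt(continuous light) = 20.700 − 21.880 = -1.180
ΔCt(continuous dark) = 24.390 − 22.620 = 1.770
ΔΔCt = 1.770 − (-1.180) = 2.950
Fold change = 2^(−2.950) = 0.1294

0.129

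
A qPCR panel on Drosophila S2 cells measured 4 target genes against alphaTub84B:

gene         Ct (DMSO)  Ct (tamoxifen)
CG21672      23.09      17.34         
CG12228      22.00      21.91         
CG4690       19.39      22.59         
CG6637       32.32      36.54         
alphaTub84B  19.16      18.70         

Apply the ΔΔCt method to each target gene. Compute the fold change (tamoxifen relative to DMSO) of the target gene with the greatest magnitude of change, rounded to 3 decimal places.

CG21672: ΔΔCt = (17.34−18.70) − (23.09−19.16) = -1.36 − 3.93 = -5.29; fold change = 2^5.29 = 39.124
CG12228: ΔΔCt = (21.91−18.70) − (22.00−19.16) = 3.21 − 2.84 = 0.37; fold change = 2^-0.37 = 0.774
CG4690: ΔΔCt = (22.59−18.70) − (19.39−19.16) = 3.89 − 0.23 = 3.66; fold change = 2^-3.66 = 0.079
CG6637: ΔΔCt = (36.54−18.70) − (32.32−19.16) = 17.84 − 13.16 = 4.68; fold change = 2^-4.68 = 0.039
CG21672 has the largest |ΔΔCt| = 5.29.

39.124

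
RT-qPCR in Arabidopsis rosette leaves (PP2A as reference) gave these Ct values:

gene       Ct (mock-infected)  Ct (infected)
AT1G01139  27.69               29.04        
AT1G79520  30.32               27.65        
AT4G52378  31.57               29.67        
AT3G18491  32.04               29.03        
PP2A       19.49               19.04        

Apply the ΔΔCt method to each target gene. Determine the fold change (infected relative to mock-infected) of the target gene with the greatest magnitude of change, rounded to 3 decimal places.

AT1G01139: ΔΔCt = (29.04−19.04) − (27.69−19.49) = 10.00 − 8.20 = 1.80; fold change = 2^-1.80 = 0.287
AT1G79520: ΔΔCt = (27.65−19.04) − (30.32−19.49) = 8.61 − 10.83 = -2.22; fold change = 2^2.22 = 4.659
AT4G52378: ΔΔCt = (29.67−19.04) − (31.57−19.49) = 10.63 − 12.08 = -1.45; fold change = 2^1.45 = 2.732
AT3G18491: ΔΔCt = (29.03−19.04) − (32.04−19.49) = 9.99 − 12.55 = -2.56; fold change = 2^2.56 = 5.897
AT3G18491 has the largest |ΔΔCt| = 2.56.

5.897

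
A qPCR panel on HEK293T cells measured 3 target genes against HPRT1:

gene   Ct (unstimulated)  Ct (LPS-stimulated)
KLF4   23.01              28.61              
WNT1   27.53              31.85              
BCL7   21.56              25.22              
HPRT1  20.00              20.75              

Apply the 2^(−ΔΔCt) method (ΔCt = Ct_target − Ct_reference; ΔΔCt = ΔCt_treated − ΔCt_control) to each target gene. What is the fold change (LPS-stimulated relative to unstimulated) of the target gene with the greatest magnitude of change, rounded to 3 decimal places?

KLF4: ΔΔCt = (28.61−20.75) − (23.01−20.00) = 7.86 − 3.01 = 4.85; fold change = 2^-4.85 = 0.035
WNT1: ΔΔCt = (31.85−20.75) − (27.53−20.00) = 11.10 − 7.53 = 3.57; fold change = 2^-3.57 = 0.084
BCL7: ΔΔCt = (25.22−20.75) − (21.56−20.00) = 4.47 − 1.56 = 2.91; fold change = 2^-2.91 = 0.133
KLF4 has the largest |ΔΔCt| = 4.85.

0.035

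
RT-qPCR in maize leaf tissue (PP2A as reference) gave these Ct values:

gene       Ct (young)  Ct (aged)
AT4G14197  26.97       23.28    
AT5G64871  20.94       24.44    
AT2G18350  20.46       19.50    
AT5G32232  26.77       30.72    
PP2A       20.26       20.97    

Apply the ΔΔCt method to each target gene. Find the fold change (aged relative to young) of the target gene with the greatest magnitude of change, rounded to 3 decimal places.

AT4G14197: ΔΔCt = (23.28−20.97) − (26.97−20.26) = 2.31 − 6.71 = -4.40; fold change = 2^4.40 = 21.112
AT5G64871: ΔΔCt = (24.44−20.97) − (20.94−20.26) = 3.47 − 0.68 = 2.79; fold change = 2^-2.79 = 0.145
AT2G18350: ΔΔCt = (19.50−20.97) − (20.46−20.26) = -1.47 − 0.20 = -1.67; fold change = 2^1.67 = 3.182
AT5G32232: ΔΔCt = (30.72−20.97) − (26.77−20.26) = 9.75 − 6.51 = 3.24; fold change = 2^-3.24 = 0.106
AT4G14197 has the largest |ΔΔCt| = 4.40.

21.112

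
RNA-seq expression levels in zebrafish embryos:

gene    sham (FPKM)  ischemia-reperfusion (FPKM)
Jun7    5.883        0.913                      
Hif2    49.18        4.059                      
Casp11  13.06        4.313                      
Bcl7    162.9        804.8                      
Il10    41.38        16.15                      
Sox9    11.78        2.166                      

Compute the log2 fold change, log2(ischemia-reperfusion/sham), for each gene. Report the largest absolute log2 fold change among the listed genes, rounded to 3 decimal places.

log2(0.913/5.883) = -2.688  (Jun7)
log2(4.059/49.18) = -3.599  (Hif2)
log2(4.313/13.06) = -1.598  (Casp11)
log2(804.8/162.9) = 2.305  (Bcl7)
log2(16.15/41.38) = -1.357  (Il10)
log2(2.166/11.78) = -2.443  (Sox9)
The largest magnitude belongs to Hif2.

3.599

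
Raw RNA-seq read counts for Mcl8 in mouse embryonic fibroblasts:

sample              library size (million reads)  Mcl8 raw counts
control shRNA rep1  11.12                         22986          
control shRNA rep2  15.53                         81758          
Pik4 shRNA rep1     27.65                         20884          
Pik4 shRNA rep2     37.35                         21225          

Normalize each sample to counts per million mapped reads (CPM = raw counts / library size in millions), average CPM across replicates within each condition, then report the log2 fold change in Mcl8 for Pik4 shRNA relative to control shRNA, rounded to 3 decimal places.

-2.470

CPM(control shRNA rep1) = 22986 / 11.12 = 2067.0863
CPM(control shRNA rep2) = 81758 / 15.53 = 5264.5203
CPM(Pik4 shRNA rep1) = 20884 / 27.65 = 755.2984
CPM(Pik4 shRNA rep2) = 21225 / 37.35 = 568.2731
mean CPM(control shRNA) = 3665.8033; mean CPM(Pik4 shRNA) = 661.7857
Fold change = 661.7857 / 3665.8033 = 0.18053
log2(0.18053) = -2.4697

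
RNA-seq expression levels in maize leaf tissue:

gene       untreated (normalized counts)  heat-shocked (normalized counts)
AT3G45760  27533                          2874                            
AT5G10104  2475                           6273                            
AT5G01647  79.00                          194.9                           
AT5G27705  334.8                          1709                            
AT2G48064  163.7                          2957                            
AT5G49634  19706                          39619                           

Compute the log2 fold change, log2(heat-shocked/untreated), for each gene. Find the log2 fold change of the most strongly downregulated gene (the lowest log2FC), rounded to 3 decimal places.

log2(2874/27533) = -3.260  (AT3G45760)
log2(6273/2475) = 1.342  (AT5G10104)
log2(194.9/79.00) = 1.303  (AT5G01647)
log2(1709/334.8) = 2.352  (AT5G27705)
log2(2957/163.7) = 4.175  (AT2G48064)
log2(39619/19706) = 1.008  (AT5G49634)
AT3G45760 is most strongly downregulated.

-3.260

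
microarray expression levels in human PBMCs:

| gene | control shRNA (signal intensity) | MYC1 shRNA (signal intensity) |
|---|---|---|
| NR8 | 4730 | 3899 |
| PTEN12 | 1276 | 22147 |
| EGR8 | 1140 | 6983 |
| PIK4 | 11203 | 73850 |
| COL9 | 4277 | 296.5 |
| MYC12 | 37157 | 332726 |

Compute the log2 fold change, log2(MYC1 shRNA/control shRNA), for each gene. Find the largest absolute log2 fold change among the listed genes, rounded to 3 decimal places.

4.117

log2(3899/4730) = -0.279  (NR8)
log2(22147/1276) = 4.117  (PTEN12)
log2(6983/1140) = 2.615  (EGR8)
log2(73850/11203) = 2.721  (PIK4)
log2(296.5/4277) = -3.850  (COL9)
log2(332726/37157) = 3.163  (MYC12)
The largest magnitude belongs to PTEN12.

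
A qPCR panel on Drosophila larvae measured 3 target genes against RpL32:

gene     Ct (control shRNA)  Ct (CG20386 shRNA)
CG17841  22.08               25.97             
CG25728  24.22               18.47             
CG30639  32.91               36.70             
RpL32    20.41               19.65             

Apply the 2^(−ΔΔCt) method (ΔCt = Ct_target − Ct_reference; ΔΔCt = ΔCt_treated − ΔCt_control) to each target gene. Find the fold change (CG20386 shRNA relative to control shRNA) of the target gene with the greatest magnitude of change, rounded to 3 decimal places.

31.779

CG17841: ΔΔCt = (25.97−19.65) − (22.08−20.41) = 6.32 − 1.67 = 4.65; fold change = 2^-4.65 = 0.040
CG25728: ΔΔCt = (18.47−19.65) − (24.22−20.41) = -1.18 − 3.81 = -4.99; fold change = 2^4.99 = 31.779
CG30639: ΔΔCt = (36.70−19.65) − (32.91−20.41) = 17.05 − 12.50 = 4.55; fold change = 2^-4.55 = 0.043
CG25728 has the largest |ΔΔCt| = 4.99.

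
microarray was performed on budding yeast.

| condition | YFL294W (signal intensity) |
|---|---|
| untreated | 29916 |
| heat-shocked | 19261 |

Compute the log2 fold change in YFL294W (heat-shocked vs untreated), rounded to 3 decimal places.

Fold change = 19261 / 29916 = 0.6438
log2(0.6438) = -0.6352

-0.635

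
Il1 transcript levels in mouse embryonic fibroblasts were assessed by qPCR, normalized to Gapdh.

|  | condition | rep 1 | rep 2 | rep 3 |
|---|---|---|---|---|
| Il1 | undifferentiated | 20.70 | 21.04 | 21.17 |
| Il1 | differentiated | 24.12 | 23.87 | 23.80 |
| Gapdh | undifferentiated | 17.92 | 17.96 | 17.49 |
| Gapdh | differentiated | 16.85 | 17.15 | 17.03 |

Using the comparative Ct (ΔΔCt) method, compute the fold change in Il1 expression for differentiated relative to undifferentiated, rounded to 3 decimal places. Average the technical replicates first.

Mean Ct: Il1 undifferentiated 20.970; Il1 differentiated 23.930; Gapdh undifferentiated 17.790; Gapdh differentiated 17.010
ΔCt(undifferentiated) = 20.970 − 17.790 = 3.180
ΔCt(differentiated) = 23.930 − 17.010 = 6.920
ΔΔCt = 6.920 − 3.180 = 3.740
Fold change = 2^(−3.740) = 0.0748

0.075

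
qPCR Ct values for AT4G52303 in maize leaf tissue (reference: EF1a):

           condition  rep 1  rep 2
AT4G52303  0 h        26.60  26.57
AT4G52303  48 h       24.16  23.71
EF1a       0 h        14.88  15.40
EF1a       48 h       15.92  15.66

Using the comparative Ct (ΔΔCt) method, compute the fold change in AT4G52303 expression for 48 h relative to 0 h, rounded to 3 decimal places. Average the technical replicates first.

9.849

Mean Ct: AT4G52303 0 h 26.585; AT4G52303 48 h 23.935; EF1a 0 h 15.140; EF1a 48 h 15.790
ΔCt(0 h) = 26.585 − 15.140 = 11.445
ΔCt(48 h) = 23.935 − 15.790 = 8.145
ΔΔCt = 8.145 − 11.445 = -3.300
Fold change = 2^(−(-3.300)) = 2^3.300 = 9.8492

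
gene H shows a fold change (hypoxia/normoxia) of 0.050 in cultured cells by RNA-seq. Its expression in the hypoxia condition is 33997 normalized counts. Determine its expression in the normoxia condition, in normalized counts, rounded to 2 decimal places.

normoxia expression = 33997 / 0.050 = 679940.00

679940.00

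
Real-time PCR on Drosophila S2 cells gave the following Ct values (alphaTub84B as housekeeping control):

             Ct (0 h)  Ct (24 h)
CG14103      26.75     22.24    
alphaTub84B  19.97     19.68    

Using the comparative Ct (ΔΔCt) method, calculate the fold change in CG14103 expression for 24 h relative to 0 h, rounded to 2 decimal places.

ΔCt(0 h) = 26.750 − 19.970 = 6.780
ΔCt(24 h) = 22.240 − 19.680 = 2.560
ΔΔCt = 2.560 − 6.780 = -4.220
Fold change = 2^(−(-4.220)) = 2^4.220 = 18.636

18.64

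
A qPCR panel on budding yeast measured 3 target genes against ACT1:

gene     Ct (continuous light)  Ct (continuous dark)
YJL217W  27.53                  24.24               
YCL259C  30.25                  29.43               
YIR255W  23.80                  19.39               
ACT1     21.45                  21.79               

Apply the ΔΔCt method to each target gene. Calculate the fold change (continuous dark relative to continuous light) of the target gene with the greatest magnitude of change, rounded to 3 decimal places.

26.909

YJL217W: ΔΔCt = (24.24−21.79) − (27.53−21.45) = 2.45 − 6.08 = -3.63; fold change = 2^3.63 = 12.381
YCL259C: ΔΔCt = (29.43−21.79) − (30.25−21.45) = 7.64 − 8.80 = -1.16; fold change = 2^1.16 = 2.235
YIR255W: ΔΔCt = (19.39−21.79) − (23.80−21.45) = -2.40 − 2.35 = -4.75; fold change = 2^4.75 = 26.909
YIR255W has the largest |ΔΔCt| = 4.75.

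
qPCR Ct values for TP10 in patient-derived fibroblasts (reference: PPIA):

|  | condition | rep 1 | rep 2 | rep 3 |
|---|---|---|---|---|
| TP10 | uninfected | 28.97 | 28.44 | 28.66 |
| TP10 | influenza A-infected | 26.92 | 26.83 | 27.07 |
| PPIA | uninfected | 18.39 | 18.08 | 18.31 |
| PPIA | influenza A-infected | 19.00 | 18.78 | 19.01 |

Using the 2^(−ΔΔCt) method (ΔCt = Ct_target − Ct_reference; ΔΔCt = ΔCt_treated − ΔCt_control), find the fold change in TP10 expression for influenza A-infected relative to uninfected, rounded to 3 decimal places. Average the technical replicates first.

5.352

Mean Ct: TP10 uninfected 28.690; TP10 influenza A-infected 26.940; PPIA uninfected 18.260; PPIA influenza A-infected 18.930
ΔCt(uninfected) = 28.690 − 18.260 = 10.430
ΔCt(influenza A-infected) = 26.940 − 18.930 = 8.010
ΔΔCt = 8.010 − 10.430 = -2.420
Fold change = 2^(−(-2.420)) = 2^2.420 = 5.3517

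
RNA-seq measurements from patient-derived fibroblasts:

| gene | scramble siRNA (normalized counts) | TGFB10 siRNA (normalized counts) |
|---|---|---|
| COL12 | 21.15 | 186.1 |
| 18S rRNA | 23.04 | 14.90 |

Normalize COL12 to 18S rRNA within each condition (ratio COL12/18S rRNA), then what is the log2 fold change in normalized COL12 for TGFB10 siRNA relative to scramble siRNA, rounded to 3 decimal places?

3.766

COL12/18S rRNA (scramble siRNA) = 21.15 / 23.04 = 0.91797
COL12/18S rRNA (TGFB10 siRNA) = 186.1 / 14.90 = 12.49
Fold change = 12.49 / 0.91797 = 13.6061
log2(13.6061) = 3.7662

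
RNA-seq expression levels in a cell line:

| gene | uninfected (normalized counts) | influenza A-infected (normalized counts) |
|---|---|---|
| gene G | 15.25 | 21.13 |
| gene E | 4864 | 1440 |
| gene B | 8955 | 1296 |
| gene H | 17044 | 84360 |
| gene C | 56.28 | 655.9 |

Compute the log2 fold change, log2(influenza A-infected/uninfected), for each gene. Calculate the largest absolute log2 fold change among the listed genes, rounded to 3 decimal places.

3.543

log2(21.13/15.25) = 0.470  (gene G)
log2(1440/4864) = -1.756  (gene E)
log2(1296/8955) = -2.789  (gene B)
log2(84360/17044) = 2.307  (gene H)
log2(655.9/56.28) = 3.543  (gene C)
The largest magnitude belongs to gene C.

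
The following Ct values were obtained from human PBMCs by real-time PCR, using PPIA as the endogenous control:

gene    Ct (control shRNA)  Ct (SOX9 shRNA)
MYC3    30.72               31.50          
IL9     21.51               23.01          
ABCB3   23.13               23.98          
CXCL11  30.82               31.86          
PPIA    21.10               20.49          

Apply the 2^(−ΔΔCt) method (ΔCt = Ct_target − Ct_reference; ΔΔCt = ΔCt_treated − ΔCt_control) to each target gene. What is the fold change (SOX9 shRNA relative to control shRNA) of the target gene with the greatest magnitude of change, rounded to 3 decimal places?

0.232

MYC3: ΔΔCt = (31.50−20.49) − (30.72−21.10) = 11.01 − 9.62 = 1.39; fold change = 2^-1.39 = 0.382
IL9: ΔΔCt = (23.01−20.49) − (21.51−21.10) = 2.52 − 0.41 = 2.11; fold change = 2^-2.11 = 0.232
ABCB3: ΔΔCt = (23.98−20.49) − (23.13−21.10) = 3.49 − 2.03 = 1.46; fold change = 2^-1.46 = 0.363
CXCL11: ΔΔCt = (31.86−20.49) − (30.82−21.10) = 11.37 − 9.72 = 1.65; fold change = 2^-1.65 = 0.319
IL9 has the largest |ΔΔCt| = 2.11.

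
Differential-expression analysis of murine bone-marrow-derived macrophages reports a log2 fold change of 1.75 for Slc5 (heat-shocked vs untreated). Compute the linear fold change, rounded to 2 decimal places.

Fold change = 2^(1.75) = 3.364

3.36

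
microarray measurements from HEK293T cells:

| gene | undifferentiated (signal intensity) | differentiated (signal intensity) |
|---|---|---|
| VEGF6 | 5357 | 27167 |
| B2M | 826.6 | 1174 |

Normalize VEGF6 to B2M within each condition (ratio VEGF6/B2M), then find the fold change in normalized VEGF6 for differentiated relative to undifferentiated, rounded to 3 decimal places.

VEGF6/B2M (undifferentiated) = 5357 / 826.6 = 6.4808
VEGF6/B2M (differentiated) = 27167 / 1174 = 23.141
Fold change = 23.141 / 6.4808 = 3.5707

3.571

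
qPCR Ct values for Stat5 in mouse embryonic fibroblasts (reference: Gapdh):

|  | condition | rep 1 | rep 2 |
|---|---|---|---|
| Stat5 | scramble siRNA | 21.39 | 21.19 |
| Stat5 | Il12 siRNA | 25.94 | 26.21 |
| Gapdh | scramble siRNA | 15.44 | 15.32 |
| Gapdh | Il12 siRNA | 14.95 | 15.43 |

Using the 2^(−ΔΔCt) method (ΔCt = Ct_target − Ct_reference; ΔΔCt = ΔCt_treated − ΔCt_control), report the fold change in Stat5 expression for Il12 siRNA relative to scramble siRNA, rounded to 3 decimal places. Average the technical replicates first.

Mean Ct: Stat5 scramble siRNA 21.290; Stat5 Il12 siRNA 26.075; Gapdh scramble siRNA 15.380; Gapdh Il12 siRNA 15.190
ΔCt(scramble siRNA) = 21.290 − 15.380 = 5.910
ΔCt(Il12 siRNA) = 26.075 − 15.190 = 10.885
ΔΔCt = 10.885 − 5.910 = 4.975
Fold change = 2^(−4.975) = 0.0318

0.032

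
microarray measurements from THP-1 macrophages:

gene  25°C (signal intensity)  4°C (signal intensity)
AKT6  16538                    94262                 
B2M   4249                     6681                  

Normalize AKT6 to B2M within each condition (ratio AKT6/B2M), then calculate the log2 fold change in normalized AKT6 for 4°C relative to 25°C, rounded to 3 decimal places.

AKT6/B2M (25°C) = 16538 / 4249 = 3.8922
AKT6/B2M (4°C) = 94262 / 6681 = 14.109
Fold change = 14.109 / 3.8922 = 3.6249
log2(3.6249) = 1.8580

1.858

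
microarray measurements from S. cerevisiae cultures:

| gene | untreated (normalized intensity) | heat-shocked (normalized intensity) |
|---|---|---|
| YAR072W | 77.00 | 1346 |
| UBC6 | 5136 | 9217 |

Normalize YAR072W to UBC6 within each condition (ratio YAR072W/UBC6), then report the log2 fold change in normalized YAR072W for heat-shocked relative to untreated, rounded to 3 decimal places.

3.284

YAR072W/UBC6 (untreated) = 77.00 / 5136 = 0.014992
YAR072W/UBC6 (heat-shocked) = 1346 / 9217 = 0.14603
Fold change = 0.14603 / 0.014992 = 9.7407
log2(9.7407) = 3.2840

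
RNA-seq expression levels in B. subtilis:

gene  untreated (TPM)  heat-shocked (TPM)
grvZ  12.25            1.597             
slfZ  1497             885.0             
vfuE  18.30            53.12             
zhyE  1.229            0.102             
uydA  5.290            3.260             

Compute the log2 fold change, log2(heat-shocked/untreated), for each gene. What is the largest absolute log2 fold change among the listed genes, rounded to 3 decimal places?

log2(1.597/12.25) = -2.939  (grvZ)
log2(885.0/1497) = -0.758  (slfZ)
log2(53.12/18.30) = 1.537  (vfuE)
log2(0.102/1.229) = -3.591  (zhyE)
log2(3.260/5.290) = -0.698  (uydA)
The largest magnitude belongs to zhyE.

3.591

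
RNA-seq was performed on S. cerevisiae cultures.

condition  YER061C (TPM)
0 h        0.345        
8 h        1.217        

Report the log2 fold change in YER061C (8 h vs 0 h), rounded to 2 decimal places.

Fold change = 1.217 / 0.345 = 3.5275
log2(3.5275) = 1.819

1.82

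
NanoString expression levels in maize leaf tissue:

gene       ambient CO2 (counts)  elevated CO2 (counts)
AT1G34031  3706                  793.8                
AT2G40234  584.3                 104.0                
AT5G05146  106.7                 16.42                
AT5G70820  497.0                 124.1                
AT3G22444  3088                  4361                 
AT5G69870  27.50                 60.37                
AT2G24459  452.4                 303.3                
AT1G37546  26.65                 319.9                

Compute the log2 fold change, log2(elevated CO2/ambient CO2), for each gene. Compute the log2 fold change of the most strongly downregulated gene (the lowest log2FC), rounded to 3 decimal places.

-2.700

log2(793.8/3706) = -2.223  (AT1G34031)
log2(104.0/584.3) = -2.490  (AT2G40234)
log2(16.42/106.7) = -2.700  (AT5G05146)
log2(124.1/497.0) = -2.002  (AT5G70820)
log2(4361/3088) = 0.498  (AT3G22444)
log2(60.37/27.50) = 1.134  (AT5G69870)
log2(303.3/452.4) = -0.577  (AT2G24459)
log2(319.9/26.65) = 3.585  (AT1G37546)
AT5G05146 is most strongly downregulated.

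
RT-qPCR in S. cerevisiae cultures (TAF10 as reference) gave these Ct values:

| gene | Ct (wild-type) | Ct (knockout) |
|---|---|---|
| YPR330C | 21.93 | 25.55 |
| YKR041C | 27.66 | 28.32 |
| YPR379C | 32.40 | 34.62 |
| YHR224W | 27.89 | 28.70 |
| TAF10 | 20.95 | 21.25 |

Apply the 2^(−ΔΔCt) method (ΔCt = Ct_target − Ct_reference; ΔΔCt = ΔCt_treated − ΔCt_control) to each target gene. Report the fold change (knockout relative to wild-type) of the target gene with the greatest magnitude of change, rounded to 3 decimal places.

0.100

YPR330C: ΔΔCt = (25.55−21.25) − (21.93−20.95) = 4.30 − 0.98 = 3.32; fold change = 2^-3.32 = 0.100
YKR041C: ΔΔCt = (28.32−21.25) − (27.66−20.95) = 7.07 − 6.71 = 0.36; fold change = 2^-0.36 = 0.779
YPR379C: ΔΔCt = (34.62−21.25) − (32.40−20.95) = 13.37 − 11.45 = 1.92; fold change = 2^-1.92 = 0.264
YHR224W: ΔΔCt = (28.70−21.25) − (27.89−20.95) = 7.45 − 6.94 = 0.51; fold change = 2^-0.51 = 0.702
YPR330C has the largest |ΔΔCt| = 3.32.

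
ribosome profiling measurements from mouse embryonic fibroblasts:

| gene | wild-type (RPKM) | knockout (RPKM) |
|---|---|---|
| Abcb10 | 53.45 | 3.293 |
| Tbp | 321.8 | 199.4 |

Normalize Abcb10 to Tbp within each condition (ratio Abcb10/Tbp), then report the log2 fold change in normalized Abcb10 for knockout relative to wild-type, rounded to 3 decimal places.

-3.330

Abcb10/Tbp (wild-type) = 53.45 / 321.8 = 0.1661
Abcb10/Tbp (knockout) = 3.293 / 199.4 = 0.016515
Fold change = 0.016515 / 0.1661 = 0.0994
log2(0.0994) = -3.3302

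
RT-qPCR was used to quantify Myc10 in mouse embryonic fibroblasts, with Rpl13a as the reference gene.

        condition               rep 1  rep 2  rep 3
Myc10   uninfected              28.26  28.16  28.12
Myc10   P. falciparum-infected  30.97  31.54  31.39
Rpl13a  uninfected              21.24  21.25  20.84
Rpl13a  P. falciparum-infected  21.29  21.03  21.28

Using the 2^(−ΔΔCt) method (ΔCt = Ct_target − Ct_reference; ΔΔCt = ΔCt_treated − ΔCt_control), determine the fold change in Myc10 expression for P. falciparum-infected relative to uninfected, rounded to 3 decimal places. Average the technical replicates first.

Mean Ct: Myc10 uninfected 28.180; Myc10 P. falciparum-infected 31.300; Rpl13a uninfected 21.110; Rpl13a P. falciparum-infected 21.200
ΔCt(uninfected) = 28.180 − 21.110 = 7.070
ΔCt(P. falciparum-infected) = 31.300 − 21.200 = 10.100
ΔΔCt = 10.100 − 7.070 = 3.030
Fold change = 2^(−3.030) = 0.1224

0.122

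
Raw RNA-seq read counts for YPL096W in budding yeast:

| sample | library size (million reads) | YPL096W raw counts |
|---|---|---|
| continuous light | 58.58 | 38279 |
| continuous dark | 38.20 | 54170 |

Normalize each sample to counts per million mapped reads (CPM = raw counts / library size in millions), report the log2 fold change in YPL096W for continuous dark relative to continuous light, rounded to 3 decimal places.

1.118

CPM(continuous light) = 38279 / 58.58 = 653.4483
CPM(continuous dark) = 54170 / 38.20 = 1418.0628
Fold change = 1418.0628 / 653.4483 = 2.17012
log2(2.17012) = 1.1178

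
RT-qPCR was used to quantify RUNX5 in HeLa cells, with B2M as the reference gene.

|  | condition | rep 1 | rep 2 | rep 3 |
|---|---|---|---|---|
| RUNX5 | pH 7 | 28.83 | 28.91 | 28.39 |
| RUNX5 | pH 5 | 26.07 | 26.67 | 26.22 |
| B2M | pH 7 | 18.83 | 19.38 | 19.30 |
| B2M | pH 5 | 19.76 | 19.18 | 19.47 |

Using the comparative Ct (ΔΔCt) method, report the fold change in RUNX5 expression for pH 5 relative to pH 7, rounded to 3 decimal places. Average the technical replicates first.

6.453

Mean Ct: RUNX5 pH 7 28.710; RUNX5 pH 5 26.320; B2M pH 7 19.170; B2M pH 5 19.470
ΔCt(pH 7) = 28.710 − 19.170 = 9.540
ΔCt(pH 5) = 26.320 − 19.470 = 6.850
ΔΔCt = 6.850 − 9.540 = -2.690
Fold change = 2^(−(-2.690)) = 2^2.690 = 6.4531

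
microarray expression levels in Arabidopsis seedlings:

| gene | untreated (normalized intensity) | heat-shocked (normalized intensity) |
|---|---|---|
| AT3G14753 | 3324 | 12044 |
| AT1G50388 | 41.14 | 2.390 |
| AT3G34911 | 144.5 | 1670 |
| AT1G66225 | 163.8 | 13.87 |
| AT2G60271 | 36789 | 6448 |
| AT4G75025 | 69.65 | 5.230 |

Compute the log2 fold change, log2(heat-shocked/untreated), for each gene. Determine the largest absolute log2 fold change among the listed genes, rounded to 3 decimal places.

log2(12044/3324) = 1.857  (AT3G14753)
log2(2.390/41.14) = -4.105  (AT1G50388)
log2(1670/144.5) = 3.531  (AT3G34911)
log2(13.87/163.8) = -3.562  (AT1G66225)
log2(6448/36789) = -2.512  (AT2G60271)
log2(5.230/69.65) = -3.735  (AT4G75025)
The largest magnitude belongs to AT1G50388.

4.105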